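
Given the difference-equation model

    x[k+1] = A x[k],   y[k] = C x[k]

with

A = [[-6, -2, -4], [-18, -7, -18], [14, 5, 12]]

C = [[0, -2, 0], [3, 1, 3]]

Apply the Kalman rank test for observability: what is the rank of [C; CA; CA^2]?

CA = [[36, 14, 36], [6, 2, 6]]
CA^2 = [[36, 10, 36], [12, 4, 12]]
Observability matrix O = [C; CA; CA^2] = [[0, -2, 0], [3, 1, 3], [36, 14, 36], [6, 2, 6], [36, 10, 36], [12, 4, 12]]
The columns c1, c2, c3 of O are linearly dependent: -c1 + c3 = 0 (check each entry), so rank(O) ≤ 2.
The 2×2 minor from rows 1, 2, columns 1, 2 is 0·1 - (-2)·3 = 0 - (-6) = 6 ≠ 0, so rank(O) = 2.
rank(O) = 2 < n = 3, so the pair (A, C) is not completely observable.

2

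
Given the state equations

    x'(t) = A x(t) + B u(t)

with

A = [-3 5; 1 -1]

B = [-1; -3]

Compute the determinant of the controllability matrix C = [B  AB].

AB = [[-12], [2]]
Controllability matrix C = [B  AB] = [[-1, -12], [-3, 2]]
det(C) = (-1)·2 - (-12)·(-3) = -2 - 36 = -38
Since det(C) ≠ 0, rank(C) = 2 and the system is completely controllable.

-38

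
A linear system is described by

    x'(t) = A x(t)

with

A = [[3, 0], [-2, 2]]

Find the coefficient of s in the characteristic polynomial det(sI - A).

-5

For a 2×2 matrix, det(sI - A) = s^2 - (tr A)s + det A.
tr A = 5, det A = 6.
So p(s) = s^2 - 5s + 6.
The coefficient of s is -5.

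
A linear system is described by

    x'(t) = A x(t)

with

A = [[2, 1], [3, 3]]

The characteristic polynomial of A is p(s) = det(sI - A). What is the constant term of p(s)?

For a 2×2 matrix, det(sI - A) = s^2 - (tr A)s + det A.
tr A = 5, det A = 3.
So p(s) = s^2 - 5s + 3.
The constant term is 3.

3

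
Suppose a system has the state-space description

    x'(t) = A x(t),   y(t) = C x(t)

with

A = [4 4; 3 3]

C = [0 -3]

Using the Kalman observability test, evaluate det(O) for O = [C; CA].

-27

CA = [[-9, -9]]
Observability matrix O = [C; CA] = [[0, -3], [-9, -9]]
det(O) = 0·(-9) - (-3)·(-9) = 0 - 27 = -27
Since det(O) ≠ 0, rank(O) = 2 and the system is completely observable.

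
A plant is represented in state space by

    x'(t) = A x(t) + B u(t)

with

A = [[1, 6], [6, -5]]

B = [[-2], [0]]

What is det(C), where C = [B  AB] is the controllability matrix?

AB = [[-2], [-12]]
Controllability matrix C = [B  AB] = [[-2, -2], [0, -12]]
det(C) = (-2)·(-12) - (-2)·0 = 24 - 0 = 24
Since det(C) ≠ 0, rank(C) = 2 and the system is completely controllable.

24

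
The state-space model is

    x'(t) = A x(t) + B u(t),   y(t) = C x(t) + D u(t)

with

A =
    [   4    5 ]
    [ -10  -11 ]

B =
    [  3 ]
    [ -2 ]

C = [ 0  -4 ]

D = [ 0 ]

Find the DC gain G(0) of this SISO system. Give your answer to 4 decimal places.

G(0) = C(-A)^{-1}B + D = -C A^{-1} B + D.
det A = 6, so A^{-1} = (1/6)·adj(A) = [[-11/6, -5/6], [5/3, 2/3]]
A^{-1} B = [-23/6, 11/3]^T
C A^{-1} B = -44/3
G(0) = D - C A^{-1} B = 0 - (-44/3) = 44/3 ≈ 14.6667

14.6667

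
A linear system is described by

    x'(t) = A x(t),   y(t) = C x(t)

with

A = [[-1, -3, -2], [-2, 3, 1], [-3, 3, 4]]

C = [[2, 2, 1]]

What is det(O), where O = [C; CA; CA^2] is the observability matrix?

CA = [[-9, 3, 2]]
CA^2 = [[-3, 42, 29]]
Observability matrix O = [C; CA; CA^2] = [[2, 2, 1], [-9, 3, 2], [-3, 42, 29]]
Expanding along the first row, det(O) = 2·(3·29 - 2·42) - 2·((-9)·29 - 2·(-3)) + 1·((-9)·42 - 3·(-3)) = 2·3 - 2·(-255) + 1·(-369) = 147
Since det(O) ≠ 0, rank(O) = 3 and the system is completely observable.

147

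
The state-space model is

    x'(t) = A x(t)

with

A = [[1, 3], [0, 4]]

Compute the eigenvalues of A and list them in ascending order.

1, 4

det(sI - A) = s^2 - (tr A)s + det A, with tr A = 1 + 4 = 5 and det A = 1·4 - 3·0 = 4 - 0 = 4.
So p(s) = det(sI - A) = s^2 - 5s + 4.
Factor s^2 - 5s + 4: two numbers with sum 5 and product 4 are 4 and 1, so s^2 - 5s + 4 = (s - 4)(s - 1).
Hence p(s) = (s - 4) (s - 1), with roots 1, 4.
At least one eigenvalue has non-negative real part, so the system is not asymptotically stable.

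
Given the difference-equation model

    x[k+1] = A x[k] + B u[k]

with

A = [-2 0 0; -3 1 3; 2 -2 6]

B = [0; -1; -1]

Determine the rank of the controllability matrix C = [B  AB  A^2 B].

1

AB = [[0], [-4], [-4]]
A^2B = [[0], [-16], [-16]]
Controllability matrix C = [B  AB  A^2B] = [[0, 0, 0], [-1, -4, -16], [-1, -4, -16]]
Every column of C is a scalar multiple of column 1 = [0, -1, -1] (multipliers 1, 4, 16), so the columns span a one-dimensional space.
C ≠ 0, hence rank(C) = 1.
rank(C) = 1 < n = 3, so the pair (A, B) is not completely controllable.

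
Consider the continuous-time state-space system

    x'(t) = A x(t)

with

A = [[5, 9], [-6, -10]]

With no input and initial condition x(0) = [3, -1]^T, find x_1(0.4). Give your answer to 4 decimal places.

det(sI - A) = s^2 - (tr A)s + det A, with tr A = 5 + (-10) = -5 and det A = 5·(-10) - 9·(-6) = -50 - (-54) = 4.
So p(s) = det(sI - A) = s^2 + 5s + 4.
Factor s^2 + 5s + 4: two numbers with sum -5 and product 4 are -1 and -4, so s^2 + 5s + 4 = (s + 1)(s + 4).
Hence p(s) = (s + 1) (s + 4), with roots -4, -1.
The eigenvalues -4, -1 are distinct and real, so A is diagonalisable and x(t) = e^{At} x(0) = V diag(e^{λ_i t}) V^{-1} x(0), where the columns of V are the eigenvectors.
λ = -4: A - (-4)I = [[9, 9], [-6, -6]]. Row 1 gives 9·v1 + 9·v2 = 0, so take v_1 = [-1, 1]^T.
λ = -1: A - (-1)I = [[6, 9], [-6, -9]]. Row 1 gives 6·v1 + 9·v2 = 0, so take v_2 = [3, -2]^T.
V = [v_1 v_2] = [[-1, 3], [1, -2]] has det V = -1, so V^{-1} = adj(V)/det V = [[2, 3], [1, 1]].
Modal coordinates z(0) = V^{-1} x(0): 2·3 + 3·(-1) = 3; 1·3 + 1·(-1) = 2; so z(0) = [3, 2]^T.
x_1(t) = Σ_i (v_i)_1 · z_i(0) · e^{λ_i t} (row 1 of V times the modal terms).
x_1(0.4) = (-1)·3·e^{-4·0.4} + 3·2·e^{-1·0.4} = (-3)·0.201897 + 6·0.670320 = 3.4162.

3.4162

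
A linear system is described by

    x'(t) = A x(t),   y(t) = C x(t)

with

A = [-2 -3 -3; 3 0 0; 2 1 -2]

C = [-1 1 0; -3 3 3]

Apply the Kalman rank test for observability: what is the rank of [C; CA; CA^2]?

CA = [[5, 3, 3], [21, 12, 3]]
CA^2 = [[5, -12, -21], [0, -60, -69]]
Observability matrix O = [C; CA; CA^2] = [[-1, 1, 0], [-3, 3, 3], [5, 3, 3], [21, 12, 3], [5, -12, -21], [0, -60, -69]]
Take the 3×3 submatrix of O formed by rows 1, 2, 3: [[-1, 1, 0], [-3, 3, 3], [5, 3, 3]]. Its determinant is (-1)·(3·3 - 3·3) - 1·((-3)·3 - 3·5) + 0·((-3)·3 - 3·5) = (-1)·0 - 1·(-24) + 0·(-24) = 24 ≠ 0.
So rank(O) ≥ 3; since O has 3 columns, rank(O) = 3.
rank(O) = 3 = n, so the pair (A, C) is completely observable.

3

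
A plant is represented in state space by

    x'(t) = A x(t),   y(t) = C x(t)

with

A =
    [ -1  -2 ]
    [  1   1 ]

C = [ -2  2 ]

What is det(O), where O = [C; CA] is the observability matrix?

CA = [[4, 6]]
Observability matrix O = [C; CA] = [[-2, 2], [4, 6]]
det(O) = (-2)·6 - 2·4 = -12 - 8 = -20
Since det(O) ≠ 0, rank(O) = 2 and the system is completely observable.

-20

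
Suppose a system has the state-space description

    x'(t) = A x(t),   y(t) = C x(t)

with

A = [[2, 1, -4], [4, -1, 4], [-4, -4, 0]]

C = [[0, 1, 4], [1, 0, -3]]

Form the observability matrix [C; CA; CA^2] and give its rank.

3

CA = [[-12, -17, 4], [14, 13, -4]]
CA^2 = [[-108, -11, -20], [96, 17, -4]]
Observability matrix O = [C; CA; CA^2] = [[0, 1, 4], [1, 0, -3], [-12, -17, 4], [14, 13, -4], [-108, -11, -20], [96, 17, -4]]
Take the 3×3 submatrix of O formed by rows 1, 2, 3: [[0, 1, 4], [1, 0, -3], [-12, -17, 4]]. Its determinant is 0·(0·4 - (-3)·(-17)) - 1·(1·4 - (-3)·(-12)) + 4·(1·(-17) - 0·(-12)) = 0·(-51) - 1·(-32) + 4·(-17) = -36 ≠ 0.
So rank(O) ≥ 3; since O has 3 columns, rank(O) = 3.
rank(O) = 3 = n, so the pair (A, C) is completely observable.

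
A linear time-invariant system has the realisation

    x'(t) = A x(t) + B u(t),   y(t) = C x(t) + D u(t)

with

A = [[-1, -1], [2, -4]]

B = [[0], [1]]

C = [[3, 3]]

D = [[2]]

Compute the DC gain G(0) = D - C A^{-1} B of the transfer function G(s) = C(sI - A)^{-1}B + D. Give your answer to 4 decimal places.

2.0000

G(0) = C(-A)^{-1}B + D = -C A^{-1} B + D.
det A = 6, so A^{-1} = (1/6)·adj(A) = [[-2/3, 1/6], [-1/3, -1/6]]
A^{-1} B = [1/6, -1/6]^T
C A^{-1} B = 0
G(0) = D - C A^{-1} B = 2 - (0) = 2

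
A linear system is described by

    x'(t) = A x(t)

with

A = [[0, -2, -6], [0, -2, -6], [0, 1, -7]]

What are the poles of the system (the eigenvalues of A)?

-5, -4, 0

det(sI - A) = s^3 - (tr A)s^2 + (M11 + M22 + M33)s - det A, where Mii is the 2×2 principal minor of A obtained by deleting row i and column i.
tr A = 0 + (-2) + (-7) = -9; M11 = (-2)·(-7) - (-6)·1 = 14 - (-6) = 20; M22 = 0·(-7) - (-6)·0 = 0 - 0 = 0; M33 = 0·(-2) - (-2)·0 = 0 - 0 = 0; sum of minors = 20.
det A = 0·((-2)·(-7) - (-6)·1) - (-2)·(0·(-7) - (-6)·0) + (-6)·(0·1 - (-2)·0) = 0·20 - (-2)·0 + (-6)·0 = 0.
So p(s) = det(sI - A) = s^3 + 9s^2 + 20s.
The constant term is 0, so p(s) = s(s^2 + 9s + 20).
Factor s^2 + 9s + 20: two numbers with sum -9 and product 20 are -4 and -5, so s^2 + 9s + 20 = (s + 4)(s + 5).
Hence p(s) = s (s + 4) (s + 5), with roots -5, -4, 0.
At least one eigenvalue has non-negative real part, so the system is not asymptotically stable.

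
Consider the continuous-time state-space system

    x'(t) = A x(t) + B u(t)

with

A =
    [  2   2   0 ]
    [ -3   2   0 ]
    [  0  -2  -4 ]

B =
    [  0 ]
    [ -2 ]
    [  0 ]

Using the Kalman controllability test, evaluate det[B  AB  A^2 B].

192

AB = [[-4], [-4], [4]]
A^2B = [[-16], [4], [-8]]
Controllability matrix C = [B  AB  A^2B] = [[0, -4, -16], [-2, -4, 4], [0, 4, -8]]
Expanding along the first row, det(C) = 0·((-4)·(-8) - 4·4) - (-4)·((-2)·(-8) - 4·0) + (-16)·((-2)·4 - (-4)·0) = 0·16 - (-4)·16 + (-16)·(-8) = 192
Since det(C) ≠ 0, rank(C) = 3 and the system is completely controllable.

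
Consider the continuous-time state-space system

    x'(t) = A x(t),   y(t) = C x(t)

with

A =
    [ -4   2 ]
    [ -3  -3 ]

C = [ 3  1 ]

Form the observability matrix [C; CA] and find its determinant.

24

CA = [[-15, 3]]
Observability matrix O = [C; CA] = [[3, 1], [-15, 3]]
det(O) = 3·3 - 1·(-15) = 9 - (-15) = 24
Since det(O) ≠ 0, rank(O) = 2 and the system is completely observable.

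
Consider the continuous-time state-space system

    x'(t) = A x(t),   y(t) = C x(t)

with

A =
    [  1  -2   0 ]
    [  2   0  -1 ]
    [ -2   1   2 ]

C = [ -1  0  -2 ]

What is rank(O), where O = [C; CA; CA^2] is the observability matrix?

3

CA = [[3, 0, -4]]
CA^2 = [[11, -10, -8]]
Observability matrix O = [C; CA; CA^2] = [[-1, 0, -2], [3, 0, -4], [11, -10, -8]]
det(O) = (-1)·(0·(-8) - (-4)·(-10)) - 0·(3·(-8) - (-4)·11) + (-2)·(3·(-10) - 0·11) = (-1)·(-40) - 0·20 + (-2)·(-30) = 100 ≠ 0, so rank(O) = 3.
rank(O) = 3 = n, so the pair (A, C) is completely observable.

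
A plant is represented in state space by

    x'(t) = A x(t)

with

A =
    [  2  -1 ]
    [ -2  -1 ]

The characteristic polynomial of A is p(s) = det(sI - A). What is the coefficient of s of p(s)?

-1

For a 2×2 matrix, det(sI - A) = s^2 - (tr A)s + det A.
tr A = 1, det A = -4.
So p(s) = s^2 - s - 4.
The coefficient of s is -1.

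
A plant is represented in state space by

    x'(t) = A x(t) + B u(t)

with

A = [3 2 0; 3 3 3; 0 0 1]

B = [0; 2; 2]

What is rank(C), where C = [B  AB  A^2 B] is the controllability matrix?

AB = [[4], [12], [2]]
A^2B = [[36], [54], [2]]
Controllability matrix C = [B  AB  A^2B] = [[0, 4, 36], [2, 12, 54], [2, 2, 2]]
det(C) = 0·(12·2 - 54·2) - 4·(2·2 - 54·2) + 36·(2·2 - 12·2) = 0·(-84) - 4·(-104) + 36·(-20) = -304 ≠ 0, so rank(C) = 3.
rank(C) = 3 = n, so the pair (A, B) is completely controllable.

3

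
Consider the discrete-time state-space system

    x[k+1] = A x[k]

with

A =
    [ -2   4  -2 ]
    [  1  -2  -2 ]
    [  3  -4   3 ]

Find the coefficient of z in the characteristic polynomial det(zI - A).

-14

Expand det(zI - A) for the 3×3 matrix.
p(z) = z^3 + z^2 - 14z + 12.
(Check: constant term = det(-A) = (-1)^3 det A = 12; coefficient of z^2 = -tr A = 1.)
The coefficient of z is -14.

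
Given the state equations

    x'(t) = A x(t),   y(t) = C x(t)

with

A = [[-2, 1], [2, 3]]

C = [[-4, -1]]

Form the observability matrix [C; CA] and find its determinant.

CA = [[6, -7]]
Observability matrix O = [C; CA] = [[-4, -1], [6, -7]]
det(O) = (-4)·(-7) - (-1)·6 = 28 - (-6) = 34
Since det(O) ≠ 0, rank(O) = 2 and the system is completely observable.

34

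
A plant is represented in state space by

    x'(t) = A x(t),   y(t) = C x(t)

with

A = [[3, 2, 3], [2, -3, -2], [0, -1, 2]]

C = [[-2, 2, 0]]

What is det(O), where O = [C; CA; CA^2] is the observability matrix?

CA = [[-2, -10, -10]]
CA^2 = [[-26, 36, -6]]
Observability matrix O = [C; CA; CA^2] = [[-2, 2, 0], [-2, -10, -10], [-26, 36, -6]]
Expanding along the first row, det(O) = (-2)·((-10)·(-6) - (-10)·36) - 2·((-2)·(-6) - (-10)·(-26)) + 0·((-2)·36 - (-10)·(-26)) = (-2)·420 - 2·(-248) + 0·(-332) = -344
Since det(O) ≠ 0, rank(O) = 3 and the system is completely observable.

-344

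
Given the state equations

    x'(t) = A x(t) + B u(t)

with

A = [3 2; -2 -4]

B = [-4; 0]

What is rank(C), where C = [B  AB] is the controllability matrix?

AB = [[-12], [8]]
Controllability matrix C = [B  AB] = [[-4, -12], [0, 8]]
det(C) = (-4)·8 - (-12)·0 = -32 - 0 = -32 ≠ 0, so rank(C) = 2.
rank(C) = 2 = n, so the pair (A, B) is completely controllable.

2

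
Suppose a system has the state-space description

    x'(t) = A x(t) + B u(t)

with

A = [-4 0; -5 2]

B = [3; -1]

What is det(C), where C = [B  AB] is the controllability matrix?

-63

AB = [[-12], [-17]]
Controllability matrix C = [B  AB] = [[3, -12], [-1, -17]]
det(C) = 3·(-17) - (-12)·(-1) = -51 - 12 = -63
Since det(C) ≠ 0, rank(C) = 2 and the system is completely controllable.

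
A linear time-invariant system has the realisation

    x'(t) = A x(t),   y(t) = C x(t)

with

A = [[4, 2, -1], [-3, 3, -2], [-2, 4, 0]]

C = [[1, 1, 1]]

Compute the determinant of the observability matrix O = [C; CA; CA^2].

CA = [[-1, 9, -3]]
CA^2 = [[-25, 13, -17]]
Observability matrix O = [C; CA; CA^2] = [[1, 1, 1], [-1, 9, -3], [-25, 13, -17]]
Expanding along the first row, det(O) = 1·(9·(-17) - (-3)·13) - 1·((-1)·(-17) - (-3)·(-25)) + 1·((-1)·13 - 9·(-25)) = 1·(-114) - 1·(-58) + 1·212 = 156
Since det(O) ≠ 0, rank(O) = 3 and the system is completely observable.

156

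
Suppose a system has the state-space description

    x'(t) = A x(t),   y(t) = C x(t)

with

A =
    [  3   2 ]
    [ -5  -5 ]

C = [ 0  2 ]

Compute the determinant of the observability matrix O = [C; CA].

CA = [[-10, -10]]
Observability matrix O = [C; CA] = [[0, 2], [-10, -10]]
det(O) = 0·(-10) - 2·(-10) = 0 - (-20) = 20
Since det(O) ≠ 0, rank(O) = 2 and the system is completely observable.

20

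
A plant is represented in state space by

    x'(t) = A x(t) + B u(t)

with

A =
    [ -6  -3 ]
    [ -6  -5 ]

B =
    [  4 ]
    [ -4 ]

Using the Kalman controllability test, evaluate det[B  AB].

AB = [[-12], [-4]]
Controllability matrix C = [B  AB] = [[4, -12], [-4, -4]]
det(C) = 4·(-4) - (-12)·(-4) = -16 - 48 = -64
Since det(C) ≠ 0, rank(C) = 2 and the system is completely controllable.

-64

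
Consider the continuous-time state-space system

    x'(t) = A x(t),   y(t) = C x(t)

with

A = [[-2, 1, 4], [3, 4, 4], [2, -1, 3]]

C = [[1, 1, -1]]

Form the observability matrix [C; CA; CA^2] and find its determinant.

503

CA = [[-1, 6, 5]]
CA^2 = [[30, 18, 35]]
Observability matrix O = [C; CA; CA^2] = [[1, 1, -1], [-1, 6, 5], [30, 18, 35]]
Expanding along the first row, det(O) = 1·(6·35 - 5·18) - 1·((-1)·35 - 5·30) + (-1)·((-1)·18 - 6·30) = 1·120 - 1·(-185) + (-1)·(-198) = 503
Since det(O) ≠ 0, rank(O) = 3 and the system is completely observable.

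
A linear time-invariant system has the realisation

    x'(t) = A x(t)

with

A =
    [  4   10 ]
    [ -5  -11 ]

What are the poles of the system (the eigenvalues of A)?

-6, -1

det(sI - A) = s^2 - (tr A)s + det A, with tr A = 4 + (-11) = -7 and det A = 4·(-11) - 10·(-5) = -44 - (-50) = 6.
So p(s) = det(sI - A) = s^2 + 7s + 6.
Factor s^2 + 7s + 6: two numbers with sum -7 and product 6 are -1 and -6, so s^2 + 7s + 6 = (s + 1)(s + 6).
Hence p(s) = (s + 1) (s + 6), with roots -6, -1.
All eigenvalues have negative real part, so the system is asymptotically stable.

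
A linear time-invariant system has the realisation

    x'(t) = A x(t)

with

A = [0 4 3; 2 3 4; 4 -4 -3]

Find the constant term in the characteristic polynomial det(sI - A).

Expand det(sI - A) for the 3×3 matrix.
p(s) = s^3 - 13s - 28.
(Check: constant term = det(-A) = (-1)^3 det A = -28; coefficient of s^2 = -tr A = 0.)
The constant term is -28.

-28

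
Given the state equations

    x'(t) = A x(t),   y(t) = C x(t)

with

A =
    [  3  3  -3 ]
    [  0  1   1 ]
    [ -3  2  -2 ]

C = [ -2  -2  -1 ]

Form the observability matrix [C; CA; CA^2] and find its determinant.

CA = [[-3, -10, 6]]
CA^2 = [[-27, -7, -13]]
Observability matrix O = [C; CA; CA^2] = [[-2, -2, -1], [-3, -10, 6], [-27, -7, -13]]
Expanding along the first row, det(O) = (-2)·((-10)·(-13) - 6·(-7)) - (-2)·((-3)·(-13) - 6·(-27)) + (-1)·((-3)·(-7) - (-10)·(-27)) = (-2)·172 - (-2)·201 + (-1)·(-249) = 307
Since det(O) ≠ 0, rank(O) = 3 and the system is completely observable.

307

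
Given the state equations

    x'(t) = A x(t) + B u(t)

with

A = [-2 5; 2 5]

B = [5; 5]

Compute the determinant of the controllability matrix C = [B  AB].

AB = [[15], [35]]
Controllability matrix C = [B  AB] = [[5, 15], [5, 35]]
det(C) = 5·35 - 15·5 = 175 - 75 = 100
Since det(C) ≠ 0, rank(C) = 2 and the system is completely controllable.

100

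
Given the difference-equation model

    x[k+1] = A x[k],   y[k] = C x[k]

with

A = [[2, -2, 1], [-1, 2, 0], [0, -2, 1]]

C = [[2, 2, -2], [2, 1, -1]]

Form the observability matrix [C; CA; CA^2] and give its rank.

3

CA = [[2, 4, 0], [3, 0, 1]]
CA^2 = [[0, 4, 2], [6, -8, 4]]
Observability matrix O = [C; CA; CA^2] = [[2, 2, -2], [2, 1, -1], [2, 4, 0], [3, 0, 1], [0, 4, 2], [6, -8, 4]]
Take the 3×3 submatrix of O formed by rows 1, 2, 3: [[2, 2, -2], [2, 1, -1], [2, 4, 0]]. Its determinant is 2·(1·0 - (-1)·4) - 2·(2·0 - (-1)·2) + (-2)·(2·4 - 1·2) = 2·4 - 2·2 + (-2)·6 = -8 ≠ 0.
So rank(O) ≥ 3; since O has 3 columns, rank(O) = 3.
rank(O) = 3 = n, so the pair (A, C) is completely observable.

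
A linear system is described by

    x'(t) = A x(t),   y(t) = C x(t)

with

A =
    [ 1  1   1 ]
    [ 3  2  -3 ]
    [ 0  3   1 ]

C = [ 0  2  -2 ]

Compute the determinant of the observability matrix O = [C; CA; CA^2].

216

CA = [[6, -2, -8]]
CA^2 = [[0, -22, 4]]
Observability matrix O = [C; CA; CA^2] = [[0, 2, -2], [6, -2, -8], [0, -22, 4]]
Expanding along the first row, det(O) = 0·((-2)·4 - (-8)·(-22)) - 2·(6·4 - (-8)·0) + (-2)·(6·(-22) - (-2)·0) = 0·(-184) - 2·24 + (-2)·(-132) = 216
Since det(O) ≠ 0, rank(O) = 3 and the system is completely observable.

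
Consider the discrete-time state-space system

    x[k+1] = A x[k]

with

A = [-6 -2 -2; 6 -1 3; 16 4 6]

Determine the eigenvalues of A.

det(zI - A) = z^3 - (tr A)z^2 + (M11 + M22 + M33)z - det A, where Mii is the 2×2 principal minor of A obtained by deleting row i and column i.
tr A = (-6) + (-1) + 6 = -1; M11 = (-1)·6 - 3·4 = -6 - 12 = -18; M22 = (-6)·6 - (-2)·16 = -36 - (-32) = -4; M33 = (-6)·(-1) - (-2)·6 = 6 - (-12) = 18; sum of minors = -4.
det A = (-6)·((-1)·6 - 3·4) - (-2)·(6·6 - 3·16) + (-2)·(6·4 - (-1)·16) = (-6)·(-18) - (-2)·(-12) + (-2)·40 = 4.
So p(z) = det(zI - A) = z^3 + z^2 - 4z - 4.
Rational-root test: any integer root divides -4. Testing small divisors, z = -1 works: p(-1) = -1 + 1 + 4 + (-4) = 0, so (z + 1) is a factor.
Dividing, p(z) = (z + 1)(z^2 - 4).
Factor z^2 - 4: two numbers with sum 0 and product -4 are 2 and -2, so z^2 - 4 = (z - 2)(z + 2).
Hence p(z) = (z - 2) (z + 1) (z + 2), with roots -2, -1, 2.

-2, -1, 2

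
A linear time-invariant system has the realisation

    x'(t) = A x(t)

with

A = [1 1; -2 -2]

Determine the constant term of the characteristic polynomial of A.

0

For a 2×2 matrix, det(sI - A) = s^2 - (tr A)s + det A.
tr A = -1, det A = 0.
So p(s) = s^2 + s.
The constant term is 0.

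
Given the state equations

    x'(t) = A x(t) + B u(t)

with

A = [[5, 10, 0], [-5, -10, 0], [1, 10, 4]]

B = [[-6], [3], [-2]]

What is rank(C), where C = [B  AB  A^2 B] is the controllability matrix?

AB = [[0], [0], [16]]
A^2B = [[0], [0], [64]]
Controllability matrix C = [B  AB  A^2B] = [[-6, 0, 0], [3, 0, 0], [-2, 16, 64]]
The rows r1, r2, r3 of C are linearly dependent: r1 + 2·r2 = 0 (check each entry), so rank(C) ≤ 2.
The 2×2 minor from rows 1, 3, columns 1, 2 is (-6)·16 - 0·(-2) = -96 - 0 = -96 ≠ 0, so rank(C) = 2.
rank(C) = 2 < n = 3, so the pair (A, B) is not completely controllable.

2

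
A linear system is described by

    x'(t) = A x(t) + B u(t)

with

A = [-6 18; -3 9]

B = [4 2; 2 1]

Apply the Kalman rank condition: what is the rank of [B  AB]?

AB = [[12, 6], [6, 3]]
Controllability matrix C = [B  AB] = [[4, 2, 12, 6], [2, 1, 6, 3]]
Every column of C is a scalar multiple of column 1 = [4, 2] (multipliers 1, 1/2, 3, 3/2), so the columns span a one-dimensional space.
C ≠ 0, hence rank(C) = 1.
rank(C) = 1 < n = 2, so the pair (A, B) is not completely controllable.

1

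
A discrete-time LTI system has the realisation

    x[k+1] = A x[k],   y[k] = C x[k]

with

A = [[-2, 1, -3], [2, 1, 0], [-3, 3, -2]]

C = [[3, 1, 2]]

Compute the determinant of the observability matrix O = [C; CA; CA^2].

-1108

CA = [[-10, 10, -13]]
CA^2 = [[79, -39, 56]]
Observability matrix O = [C; CA; CA^2] = [[3, 1, 2], [-10, 10, -13], [79, -39, 56]]
Expanding along the first row, det(O) = 3·(10·56 - (-13)·(-39)) - 1·((-10)·56 - (-13)·79) + 2·((-10)·(-39) - 10·79) = 3·53 - 1·467 + 2·(-400) = -1108
Since det(O) ≠ 0, rank(O) = 3 and the system is completely observable.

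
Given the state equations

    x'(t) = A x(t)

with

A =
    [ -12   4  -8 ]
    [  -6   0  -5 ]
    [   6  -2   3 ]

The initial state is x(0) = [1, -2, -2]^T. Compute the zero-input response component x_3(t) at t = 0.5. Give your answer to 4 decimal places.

det(sI - A) = s^3 - (tr A)s^2 + (M11 + M22 + M33)s - det A, where Mii is the 2×2 principal minor of A obtained by deleting row i and column i.
tr A = (-12) + 0 + 3 = -9; M11 = 0·3 - (-5)·(-2) = 0 - 10 = -10; M22 = (-12)·3 - (-8)·6 = -36 - (-48) = 12; M33 = (-12)·0 - 4·(-6) = 0 - (-24) = 24; sum of minors = 26.
det A = (-12)·(0·3 - (-5)·(-2)) - 4·((-6)·3 - (-5)·6) + (-8)·((-6)·(-2) - 0·6) = (-12)·(-10) - 4·12 + (-8)·12 = -24.
So p(s) = det(sI - A) = s^3 + 9s^2 + 26s + 24.
Rational-root test: any integer root divides 24. Testing small divisors, s = -2 works: p(-2) = -8 + 36 + (-52) + 24 = 0, so (s + 2) is a factor.
Dividing, p(s) = (s + 2)(s^2 + 7s + 12).
Factor s^2 + 7s + 12: two numbers with sum -7 and product 12 are -3 and -4, so s^2 + 7s + 12 = (s + 3)(s + 4).
Hence p(s) = (s + 2) (s + 3) (s + 4), with roots -4, -3, -2.
The eigenvalues -4, -3, -2 are distinct and real, so A is diagonalisable and x(t) = e^{At} x(0) = V diag(e^{λ_i t}) V^{-1} x(0), where the columns of V are the eigenvectors.
λ = -4: A - (-4)I = [[-8, 4, -8], [-6, 4, -5], [6, -2, 7]]. v must be orthogonal to every row; (row 1) × (row 2) = [12, 8, -8], so take v_1 = [3, 2, -2]^T.
λ = -3: A - (-3)I = [[-9, 4, -8], [-6, 3, -5], [6, -2, 6]]. v must be orthogonal to every row; (row 1) × (row 2) = [4, 3, -3], so take v_2 = [-4, -3, 3]^T.
λ = -2: A - (-2)I = [[-10, 4, -8], [-6, 2, -5], [6, -2, 5]]. v must be orthogonal to every row; (row 1) × (row 2) = [-4, -2, 4], so take v_3 = [-2, -1, 2]^T.
V = [v_1 v_2 v_3] = [[3, -4, -2], [2, -3, -1], [-2, 3, 2]] has det V = -1, so V^{-1} = adj(V)/det V = [[3, -2, 2], [2, -2, 1], [0, 1, 1]].
Modal coordinates z(0) = V^{-1} x(0): 3·1 + (-2)·(-2) + 2·(-2) = 3; 2·1 + (-2)·(-2) + 1·(-2) = 4; 0·1 + 1·(-2) + 1·(-2) = -4; so z(0) = [3, 4, -4]^T.
x_3(t) = Σ_i (v_i)_3 · z_i(0) · e^{λ_i t} (row 3 of V times the modal terms).
x_3(0.5) = (-2)·3·e^{-4·0.5} + 3·4·e^{-3·0.5} + 2·(-4)·e^{-2·0.5} = (-6)·0.135335 + 12·0.223130 + (-8)·0.367879 = -1.0775.

-1.0775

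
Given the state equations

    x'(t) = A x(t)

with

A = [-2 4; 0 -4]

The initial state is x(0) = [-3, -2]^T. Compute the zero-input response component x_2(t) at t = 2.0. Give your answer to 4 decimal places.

det(sI - A) = s^2 - (tr A)s + det A, with tr A = (-2) + (-4) = -6 and det A = (-2)·(-4) - 4·0 = 8 - 0 = 8.
So p(s) = det(sI - A) = s^2 + 6s + 8.
Factor s^2 + 6s + 8: two numbers with sum -6 and product 8 are -2 and -4, so s^2 + 6s + 8 = (s + 2)(s + 4).
Hence p(s) = (s + 2) (s + 4), with roots -4, -2.
The eigenvalues -4, -2 are distinct and real, so A is diagonalisable and x(t) = e^{At} x(0) = V diag(e^{λ_i t}) V^{-1} x(0), where the columns of V are the eigenvectors.
λ = -4: A - (-4)I = [[2, 4], [0, 0]]. Row 1 gives 2·v1 + 4·v2 = 0, so take v_1 = [2, -1]^T.
λ = -2: A - (-2)I = [[0, 4], [0, -2]]. Row 1 gives 0·v1 + 4·v2 = 0, so take v_2 = [1, 0]^T.
V = [v_1 v_2] = [[2, 1], [-1, 0]] has det V = 1, so V^{-1} = adj(V)/det V = [[0, -1], [1, 2]].
Modal coordinates z(0) = V^{-1} x(0): 0·(-3) + (-1)·(-2) = 2; 1·(-3) + 2·(-2) = -7; so z(0) = [2, -7]^T.
x_2(t) = Σ_i (v_i)_2 · z_i(0) · e^{λ_i t} (row 2 of V times the modal terms).
x_2(2.0) = (-1)·2·e^{-4·2.0} + 0·(-7)·e^{-2·2.0} = (-2)·0.000335 + 0·0.018316 = -0.0007.

-0.0007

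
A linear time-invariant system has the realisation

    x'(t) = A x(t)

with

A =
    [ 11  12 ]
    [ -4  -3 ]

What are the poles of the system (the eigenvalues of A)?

3, 5

det(sI - A) = s^2 - (tr A)s + det A, with tr A = 11 + (-3) = 8 and det A = 11·(-3) - 12·(-4) = -33 - (-48) = 15.
So p(s) = det(sI - A) = s^2 - 8s + 15.
Factor s^2 - 8s + 15: two numbers with sum 8 and product 15 are 5 and 3, so s^2 - 8s + 15 = (s - 5)(s - 3).
Hence p(s) = (s - 5) (s - 3), with roots 3, 5.
At least one eigenvalue has non-negative real part, so the system is not asymptotically stable.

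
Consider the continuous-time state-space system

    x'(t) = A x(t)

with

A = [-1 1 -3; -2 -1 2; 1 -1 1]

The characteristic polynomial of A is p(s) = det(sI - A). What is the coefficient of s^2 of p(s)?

Expand det(sI - A) for the 3×3 matrix.
p(s) = s^3 + s^2 + 6s + 6.
(Check: constant term = det(-A) = (-1)^3 det A = 6; coefficient of s^2 = -tr A = 1.)
The coefficient of s^2 is 1.

1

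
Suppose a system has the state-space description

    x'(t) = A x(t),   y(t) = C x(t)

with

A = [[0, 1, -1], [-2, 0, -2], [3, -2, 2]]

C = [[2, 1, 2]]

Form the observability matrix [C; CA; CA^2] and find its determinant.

48

CA = [[4, -2, 0]]
CA^2 = [[4, 4, 0]]
Observability matrix O = [C; CA; CA^2] = [[2, 1, 2], [4, -2, 0], [4, 4, 0]]
Expanding along the first row, det(O) = 2·((-2)·0 - 0·4) - 1·(4·0 - 0·4) + 2·(4·4 - (-2)·4) = 2·0 - 1·0 + 2·24 = 48
Since det(O) ≠ 0, rank(O) = 3 and the system is completely observable.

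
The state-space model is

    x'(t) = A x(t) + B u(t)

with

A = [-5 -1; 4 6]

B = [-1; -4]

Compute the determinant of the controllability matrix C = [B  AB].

64

AB = [[9], [-28]]
Controllability matrix C = [B  AB] = [[-1, 9], [-4, -28]]
det(C) = (-1)·(-28) - 9·(-4) = 28 - (-36) = 64
Since det(C) ≠ 0, rank(C) = 2 and the system is completely controllable.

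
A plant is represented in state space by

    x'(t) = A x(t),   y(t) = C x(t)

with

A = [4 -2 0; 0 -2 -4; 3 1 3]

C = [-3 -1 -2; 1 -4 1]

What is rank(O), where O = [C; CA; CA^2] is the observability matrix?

CA = [[-18, 6, -2], [7, 7, 19]]
CA^2 = [[-78, 22, -30], [85, -9, 29]]
Observability matrix O = [C; CA; CA^2] = [[-3, -1, -2], [1, -4, 1], [-18, 6, -2], [7, 7, 19], [-78, 22, -30], [85, -9, 29]]
Take the 3×3 submatrix of O formed by rows 1, 2, 3: [[-3, -1, -2], [1, -4, 1], [-18, 6, -2]]. Its determinant is (-3)·((-4)·(-2) - 1·6) - (-1)·(1·(-2) - 1·(-18)) + (-2)·(1·6 - (-4)·(-18)) = (-3)·2 - (-1)·16 + (-2)·(-66) = 142 ≠ 0.
So rank(O) ≥ 3; since O has 3 columns, rank(O) = 3.
rank(O) = 3 = n, so the pair (A, C) is completely observable.

3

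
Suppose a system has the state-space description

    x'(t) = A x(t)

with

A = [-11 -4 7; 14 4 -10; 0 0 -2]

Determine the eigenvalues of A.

-4, -3, -2

det(sI - A) = s^3 - (tr A)s^2 + (M11 + M22 + M33)s - det A, where Mii is the 2×2 principal minor of A obtained by deleting row i and column i.
tr A = (-11) + 4 + (-2) = -9; M11 = 4·(-2) - (-10)·0 = -8 - 0 = -8; M22 = (-11)·(-2) - 7·0 = 22 - 0 = 22; M33 = (-11)·4 - (-4)·14 = -44 - (-56) = 12; sum of minors = 26.
det A = (-11)·(4·(-2) - (-10)·0) - (-4)·(14·(-2) - (-10)·0) + 7·(14·0 - 4·0) = (-11)·(-8) - (-4)·(-28) + 7·0 = -24.
So p(s) = det(sI - A) = s^3 + 9s^2 + 26s + 24.
Rational-root test: any integer root divides 24. Testing small divisors, s = -2 works: p(-2) = -8 + 36 + (-52) + 24 = 0, so (s + 2) is a factor.
Dividing, p(s) = (s + 2)(s^2 + 7s + 12).
Factor s^2 + 7s + 12: two numbers with sum -7 and product 12 are -3 and -4, so s^2 + 7s + 12 = (s + 3)(s + 4).
Hence p(s) = (s + 2) (s + 3) (s + 4), with roots -4, -3, -2.
All eigenvalues have negative real part, so the system is asymptotically stable.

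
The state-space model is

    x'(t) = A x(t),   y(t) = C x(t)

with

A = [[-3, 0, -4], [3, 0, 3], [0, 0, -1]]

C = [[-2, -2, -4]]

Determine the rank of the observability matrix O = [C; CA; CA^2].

CA = [[0, 0, 6]]
CA^2 = [[0, 0, -6]]
Observability matrix O = [C; CA; CA^2] = [[-2, -2, -4], [0, 0, 6], [0, 0, -6]]
The columns c1, c2, c3 of O are linearly dependent: -c1 + c2 = 0 (check each entry), so rank(O) ≤ 2.
The 2×2 minor from rows 1, 2, columns 1, 3 is (-2)·6 - (-4)·0 = -12 - 0 = -12 ≠ 0, so rank(O) = 2.
rank(O) = 2 < n = 3, so the pair (A, C) is not completely observable.

2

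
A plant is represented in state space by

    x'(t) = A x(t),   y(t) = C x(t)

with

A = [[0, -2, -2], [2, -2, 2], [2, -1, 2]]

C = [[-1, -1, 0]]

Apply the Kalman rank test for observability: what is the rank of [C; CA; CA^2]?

CA = [[-2, 4, 0]]
CA^2 = [[8, -4, 12]]
Observability matrix O = [C; CA; CA^2] = [[-1, -1, 0], [-2, 4, 0], [8, -4, 12]]
det(O) = (-1)·(4·12 - 0·(-4)) - (-1)·((-2)·12 - 0·8) + 0·((-2)·(-4) - 4·8) = (-1)·48 - (-1)·(-24) + 0·(-24) = -72 ≠ 0, so rank(O) = 3.
rank(O) = 3 = n, so the pair (A, C) is completely observable.

3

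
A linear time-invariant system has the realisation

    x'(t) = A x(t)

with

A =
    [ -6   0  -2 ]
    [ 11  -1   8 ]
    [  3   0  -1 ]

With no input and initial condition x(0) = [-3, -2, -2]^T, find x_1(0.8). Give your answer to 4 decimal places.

det(sI - A) = s^3 - (tr A)s^2 + (M11 + M22 + M33)s - det A, where Mii is the 2×2 principal minor of A obtained by deleting row i and column i.
tr A = (-6) + (-1) + (-1) = -8; M11 = (-1)·(-1) - 8·0 = 1 - 0 = 1; M22 = (-6)·(-1) - (-2)·3 = 6 - (-6) = 12; M33 = (-6)·(-1) - 0·11 = 6 - 0 = 6; sum of minors = 19.
det A = (-6)·((-1)·(-1) - 8·0) - 0·(11·(-1) - 8·3) + (-2)·(11·0 - (-1)·3) = (-6)·1 - 0·(-35) + (-2)·3 = -12.
So p(s) = det(sI - A) = s^3 + 8s^2 + 19s + 12.
Rational-root test: any integer root divides 12. Testing small divisors, s = -1 works: p(-1) = -1 + 8 + (-19) + 12 = 0, so (s + 1) is a factor.
Dividing, p(s) = (s + 1)(s^2 + 7s + 12).
Factor s^2 + 7s + 12: two numbers with sum -7 and product 12 are -3 and -4, so s^2 + 7s + 12 = (s + 3)(s + 4).
Hence p(s) = (s + 1) (s + 3) (s + 4), with roots -4, -3, -1.
The eigenvalues -4, -3, -1 are distinct and real, so A is diagonalisable and x(t) = e^{At} x(0) = V diag(e^{λ_i t}) V^{-1} x(0), where the columns of V are the eigenvectors.
λ = -4: A - (-4)I = [[-2, 0, -2], [11, 3, 8], [3, 0, 3]]. v must be orthogonal to every row; (row 1) × (row 2) = [6, -6, -6], so take v_1 = [-1, 1, 1]^T.
λ = -3: A - (-3)I = [[-3, 0, -2], [11, 2, 8], [3, 0, 2]]. v must be orthogonal to every row; (row 1) × (row 2) = [4, 2, -6], so take v_2 = [2, 1, -3]^T.
λ = -1: A - (-1)I = [[-5, 0, -2], [11, 0, 8], [3, 0, 0]]. v must be orthogonal to every row; (row 1) × (row 2) = [0, 18, 0], so take v_3 = [0, 1, 0]^T.
V = [v_1 v_2 v_3] = [[-1, 2, 0], [1, 1, 1], [1, -3, 0]] has det V = -1, so V^{-1} = adj(V)/det V = [[-3, 0, -2], [-1, 0, -1], [4, 1, 3]].
Modal coordinates z(0) = V^{-1} x(0): (-3)·(-3) + 0·(-2) + (-2)·(-2) = 13; (-1)·(-3) + 0·(-2) + (-1)·(-2) = 5; 4·(-3) + 1·(-2) + 3·(-2) = -20; so z(0) = [13, 5, -20]^T.
x_1(t) = Σ_i (v_i)_1 · z_i(0) · e^{λ_i t} (row 1 of V times the modal terms).
x_1(0.8) = (-1)·13·e^{-4·0.8} + 2·5·e^{-3·0.8} + 0·(-20)·e^{-1·0.8} = (-13)·0.040762 + 10·0.090718 + 0·0.449329 = 0.3773.

0.3773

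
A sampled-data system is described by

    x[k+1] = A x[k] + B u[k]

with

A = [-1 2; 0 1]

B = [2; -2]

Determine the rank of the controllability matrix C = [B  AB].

AB = [[-6], [-2]]
Controllability matrix C = [B  AB] = [[2, -6], [-2, -2]]
det(C) = 2·(-2) - (-6)·(-2) = -4 - 12 = -16 ≠ 0, so rank(C) = 2.
rank(C) = 2 = n, so the pair (A, B) is completely controllable.

2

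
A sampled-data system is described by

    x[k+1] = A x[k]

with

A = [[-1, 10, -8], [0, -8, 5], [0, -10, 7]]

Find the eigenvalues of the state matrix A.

det(zI - A) = z^3 - (tr A)z^2 + (M11 + M22 + M33)z - det A, where Mii is the 2×2 principal minor of A obtained by deleting row i and column i.
tr A = (-1) + (-8) + 7 = -2; M11 = (-8)·7 - 5·(-10) = -56 - (-50) = -6; M22 = (-1)·7 - (-8)·0 = -7 - 0 = -7; M33 = (-1)·(-8) - 10·0 = 8 - 0 = 8; sum of minors = -5.
det A = (-1)·((-8)·7 - 5·(-10)) - 10·(0·7 - 5·0) + (-8)·(0·(-10) - (-8)·0) = (-1)·(-6) - 10·0 + (-8)·0 = 6.
So p(z) = det(zI - A) = z^3 + 2z^2 - 5z - 6.
Rational-root test: any integer root divides -6. Testing small divisors, z = -1 works: p(-1) = -1 + 2 + 5 + (-6) = 0, so (z + 1) is a factor.
Dividing, p(z) = (z + 1)(z^2 + z - 6).
Factor z^2 + z - 6: two numbers with sum -1 and product -6 are 2 and -3, so z^2 + z - 6 = (z - 2)(z + 3).
Hence p(z) = (z - 2) (z + 1) (z + 3), with roots -3, -1, 2.

-3, -1, 2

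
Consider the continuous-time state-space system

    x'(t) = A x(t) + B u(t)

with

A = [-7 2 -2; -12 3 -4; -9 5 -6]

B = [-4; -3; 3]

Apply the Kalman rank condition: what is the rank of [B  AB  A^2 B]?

AB = [[16], [27], [3]]
A^2B = [[-64], [-123], [-27]]
Controllability matrix C = [B  AB  A^2B] = [[-4, 16, -64], [-3, 27, -123], [3, 3, -27]]
The rows r1, r2, r3 of C are linearly dependent: 3·r1 - 2·r2 + 2·r3 = 0 (check each entry), so rank(C) ≤ 2.
The 2×2 minor from rows 1, 2, columns 1, 2 is (-4)·27 - 16·(-3) = -108 - (-48) = -60 ≠ 0, so rank(C) = 2.
rank(C) = 2 < n = 3, so the pair (A, B) is not completely controllable.

2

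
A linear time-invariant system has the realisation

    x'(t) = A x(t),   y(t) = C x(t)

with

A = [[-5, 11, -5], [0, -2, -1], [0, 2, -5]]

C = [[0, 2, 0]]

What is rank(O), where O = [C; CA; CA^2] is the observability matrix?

CA = [[0, -4, -2]]
CA^2 = [[0, 4, 14]]
Observability matrix O = [C; CA; CA^2] = [[0, 2, 0], [0, -4, -2], [0, 4, 14]]
Column 1 of O is identically zero, so rank(O) ≤ 2.
The 2×2 minor from rows 1, 2, columns 2, 3 is 2·(-2) - 0·(-4) = -4 - 0 = -4 ≠ 0, so rank(O) = 2.
rank(O) = 2 < n = 3, so the pair (A, C) is not completely observable.

2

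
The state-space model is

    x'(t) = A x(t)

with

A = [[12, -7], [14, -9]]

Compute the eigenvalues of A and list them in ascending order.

-2, 5

det(sI - A) = s^2 - (tr A)s + det A, with tr A = 12 + (-9) = 3 and det A = 12·(-9) - (-7)·14 = -108 - (-98) = -10.
So p(s) = det(sI - A) = s^2 - 3s - 10.
Factor s^2 - 3s - 10: two numbers with sum 3 and product -10 are 5 and -2, so s^2 - 3s - 10 = (s - 5)(s + 2).
Hence p(s) = (s - 5) (s + 2), with roots -2, 5.
At least one eigenvalue has non-negative real part, so the system is not asymptotically stable.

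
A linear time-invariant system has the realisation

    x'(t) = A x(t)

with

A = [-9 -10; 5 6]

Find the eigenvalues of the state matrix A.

det(sI - A) = s^2 - (tr A)s + det A, with tr A = (-9) + 6 = -3 and det A = (-9)·6 - (-10)·5 = -54 - (-50) = -4.
So p(s) = det(sI - A) = s^2 + 3s - 4.
Factor s^2 + 3s - 4: two numbers with sum -3 and product -4 are 1 and -4, so s^2 + 3s - 4 = (s - 1)(s + 4).
Hence p(s) = (s - 1) (s + 4), with roots -4, 1.
At least one eigenvalue has non-negative real part, so the system is not asymptotically stable.

-4, 1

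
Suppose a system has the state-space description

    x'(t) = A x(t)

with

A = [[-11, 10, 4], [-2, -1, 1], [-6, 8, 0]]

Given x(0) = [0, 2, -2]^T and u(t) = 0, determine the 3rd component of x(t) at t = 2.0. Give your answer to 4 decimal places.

0.0016

det(sI - A) = s^3 - (tr A)s^2 + (M11 + M22 + M33)s - det A, where Mii is the 2×2 principal minor of A obtained by deleting row i and column i.
tr A = (-11) + (-1) + 0 = -12; M11 = (-1)·0 - 1·8 = 0 - 8 = -8; M22 = (-11)·0 - 4·(-6) = 0 - (-24) = 24; M33 = (-11)·(-1) - 10·(-2) = 11 - (-20) = 31; sum of minors = 47.
det A = (-11)·((-1)·0 - 1·8) - 10·((-2)·0 - 1·(-6)) + 4·((-2)·8 - (-1)·(-6)) = (-11)·(-8) - 10·6 + 4·(-22) = -60.
So p(s) = det(sI - A) = s^3 + 12s^2 + 47s + 60.
Rational-root test: any integer root divides 60. Testing small divisors, s = -3 works: p(-3) = -27 + 108 + (-141) + 60 = 0, so (s + 3) is a factor.
Dividing, p(s) = (s + 3)(s^2 + 9s + 20).
Factor s^2 + 9s + 20: two numbers with sum -9 and product 20 are -4 and -5, so s^2 + 9s + 20 = (s + 4)(s + 5).
Hence p(s) = (s + 3) (s + 4) (s + 5), with roots -5, -4, -3.
The eigenvalues -5, -4, -3 are distinct and real, so A is diagonalisable and x(t) = e^{At} x(0) = V diag(e^{λ_i t}) V^{-1} x(0), where the columns of V are the eigenvectors.
λ = -5: A - (-5)I = [[-6, 10, 4], [-2, 4, 1], [-6, 8, 5]]. v must be orthogonal to every row; (row 1) × (row 2) = [-6, -2, -4], so take v_1 = [3, 1, 2]^T.
λ = -4: A - (-4)I = [[-7, 10, 4], [-2, 3, 1], [-6, 8, 4]]. v must be orthogonal to every row; (row 1) × (row 2) = [-2, -1, -1], so take v_2 = [2, 1, 1]^T.
λ = -3: A - (-3)I = [[-8, 10, 4], [-2, 2, 1], [-6, 8, 3]]. v must be orthogonal to every row; (row 1) × (row 2) = [2, 0, 4], so take v_3 = [1, 0, 2]^T.
V = [v_1 v_2 v_3] = [[3, 2, 1], [1, 1, 0], [2, 1, 2]] has det V = 1, so V^{-1} = adj(V)/det V = [[2, -3, -1], [-2, 4, 1], [-1, 1, 1]].
Modal coordinates z(0) = V^{-1} x(0): 2·0 + (-3)·2 + (-1)·(-2) = -4; (-2)·0 + 4·2 + 1·(-2) = 6; (-1)·0 + 1·2 + 1·(-2) = 0; so z(0) = [-4, 6, 0]^T.
x_3(t) = Σ_i (v_i)_3 · z_i(0) · e^{λ_i t} (row 3 of V times the modal terms).
x_3(2.0) = 2·(-4)·e^{-5·2.0} + 1·6·e^{-4·2.0} + 2·0·e^{-3·2.0} = (-8)·0.000045 + 6·0.000335 + 0·0.002479 = 0.0016.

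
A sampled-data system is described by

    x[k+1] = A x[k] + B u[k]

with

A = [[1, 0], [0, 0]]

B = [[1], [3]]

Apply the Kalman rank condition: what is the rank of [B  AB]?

AB = [[1], [0]]
Controllability matrix C = [B  AB] = [[1, 1], [3, 0]]
det(C) = 1·0 - 1·3 = 0 - 3 = -3 ≠ 0, so rank(C) = 2.
rank(C) = 2 = n, so the pair (A, B) is completely controllable.

2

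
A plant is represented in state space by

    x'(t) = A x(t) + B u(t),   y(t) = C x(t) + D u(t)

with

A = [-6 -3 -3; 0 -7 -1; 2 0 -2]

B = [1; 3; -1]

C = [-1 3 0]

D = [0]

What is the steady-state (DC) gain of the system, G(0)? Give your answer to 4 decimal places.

G(0) = C(-A)^{-1}B + D = -C A^{-1} B + D.
det A = -120, so A^{-1} = (1/-120)·adj(A) = [[-7/60, 1/20, 3/20], [1/60, -3/20, 1/20], [-7/60, 1/20, -7/20]]
A^{-1} B = [-7/60, -29/60, 23/60]^T
C A^{-1} B = -4/3
G(0) = D - C A^{-1} B = 0 - (-4/3) = 4/3 ≈ 1.3333

1.3333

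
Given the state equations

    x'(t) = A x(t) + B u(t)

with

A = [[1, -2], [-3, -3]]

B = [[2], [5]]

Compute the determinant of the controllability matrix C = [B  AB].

-2

AB = [[-8], [-21]]
Controllability matrix C = [B  AB] = [[2, -8], [5, -21]]
det(C) = 2·(-21) - (-8)·5 = -42 - (-40) = -2
Since det(C) ≠ 0, rank(C) = 2 and the system is completely controllable.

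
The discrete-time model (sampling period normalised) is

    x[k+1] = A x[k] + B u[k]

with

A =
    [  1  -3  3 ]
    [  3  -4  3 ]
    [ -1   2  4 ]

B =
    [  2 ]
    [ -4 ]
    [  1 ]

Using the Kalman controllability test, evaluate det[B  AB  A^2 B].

AB = [[17], [25], [-6]]
A^2B = [[-76], [-67], [9]]
Controllability matrix C = [B  AB  A^2B] = [[2, 17, -76], [-4, 25, -67], [1, -6, 9]]
Expanding along the first row, det(C) = 2·(25·9 - (-67)·(-6)) - 17·((-4)·9 - (-67)·1) + (-76)·((-4)·(-6) - 25·1) = 2·(-177) - 17·31 + (-76)·(-1) = -805
Since det(C) ≠ 0, rank(C) = 3 and the system is completely controllable.

-805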